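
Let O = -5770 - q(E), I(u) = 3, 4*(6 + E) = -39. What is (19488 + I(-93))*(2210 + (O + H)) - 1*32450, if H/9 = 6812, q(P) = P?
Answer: 4503363205/4 ≈ 1.1258e+9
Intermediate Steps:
E = -63/4 (E = -6 + (1/4)*(-39) = -6 - 39/4 = -63/4 ≈ -15.750)
H = 61308 (H = 9*6812 = 61308)
O = -23017/4 (O = -5770 - 1*(-63/4) = -5770 + 63/4 = -23017/4 ≈ -5754.3)
(19488 + I(-93))*(2210 + (O + H)) - 1*32450 = (19488 + 3)*(2210 + (-23017/4 + 61308)) - 1*32450 = 19491*(2210 + 222215/4) - 32450 = 19491*(231055/4) - 32450 = 4503493005/4 - 32450 = 4503363205/4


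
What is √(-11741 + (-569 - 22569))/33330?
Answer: I*√34879/33330 ≈ 0.0056033*I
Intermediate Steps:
√(-11741 + (-569 - 22569))/33330 = √(-11741 - 23138)*(1/33330) = √(-34879)*(1/33330) = (I*√34879)*(1/33330) = I*√34879/33330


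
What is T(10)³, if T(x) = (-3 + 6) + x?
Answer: 2197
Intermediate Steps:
T(x) = 3 + x
T(10)³ = (3 + 10)³ = 13³ = 2197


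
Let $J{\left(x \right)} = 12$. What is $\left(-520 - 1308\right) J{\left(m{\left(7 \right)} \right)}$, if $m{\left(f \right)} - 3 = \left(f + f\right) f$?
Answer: $-21936$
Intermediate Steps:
$m{\left(f \right)} = 3 + 2 f^{2}$ ($m{\left(f \right)} = 3 + \left(f + f\right) f = 3 + 2 f f = 3 + 2 f^{2}$)
$\left(-520 - 1308\right) J{\left(m{\left(7 \right)} \right)} = \left(-520 - 1308\right) 12 = \left(-1828\right) 12 = -21936$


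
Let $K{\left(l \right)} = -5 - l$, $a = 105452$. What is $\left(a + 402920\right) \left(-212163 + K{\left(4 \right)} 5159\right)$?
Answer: $-131461948968$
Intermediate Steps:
$\left(a + 402920\right) \left(-212163 + K{\left(4 \right)} 5159\right) = \left(105452 + 402920\right) \left(-212163 + \left(-5 - 4\right) 5159\right) = 508372 \left(-212163 + \left(-5 - 4\right) 5159\right) = 508372 \left(-212163 - 46431\right) = 508372 \left(-258594\right) = -131461948968$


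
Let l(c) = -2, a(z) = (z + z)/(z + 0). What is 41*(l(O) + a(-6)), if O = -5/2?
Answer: 0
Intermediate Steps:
a(z) = 2 (a(z) = (2*z)/z = 2)
O = -5/2 (O = -5*½ = -5/2 ≈ -2.5000)
41*(l(O) + a(-6)) = 41*(-2 + 2) = 41*0 = 0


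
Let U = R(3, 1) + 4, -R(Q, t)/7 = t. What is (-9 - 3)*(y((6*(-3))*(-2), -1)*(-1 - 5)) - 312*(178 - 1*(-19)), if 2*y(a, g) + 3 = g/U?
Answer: -61560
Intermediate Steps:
R(Q, t) = -7*t
U = -3 (U = -7*1 + 4 = -7 + 4 = -3)
y(a, g) = -3/2 - g/6 (y(a, g) = -3/2 + (g/(-3))/2 = -3/2 + (g*(-1/3))/2 = -3/2 + (-g/3)/2 = -3/2 - g/6)
(-9 - 3)*(y((6*(-3))*(-2), -1)*(-1 - 5)) - 312*(178 - 1*(-19)) = (-9 - 3)*((-3/2 - 1/6*(-1))*(-1 - 5)) - 312*(178 - 1*(-19)) = -12*(-3/2 + 1/6)*(-6) - 312*(178 + 19) = -(-16)*(-6) - 312*197 = -12*8 - 61464 = -96 - 61464 = -61560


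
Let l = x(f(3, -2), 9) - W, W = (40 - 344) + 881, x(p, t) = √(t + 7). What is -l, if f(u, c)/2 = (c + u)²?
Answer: 573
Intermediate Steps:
f(u, c) = 2*(c + u)²
x(p, t) = √(7 + t)
W = 577 (W = -304 + 881 = 577)
l = -573 (l = √(7 + 9) - 1*577 = √16 - 577 = 4 - 577 = -573)
-l = -1*(-573) = 573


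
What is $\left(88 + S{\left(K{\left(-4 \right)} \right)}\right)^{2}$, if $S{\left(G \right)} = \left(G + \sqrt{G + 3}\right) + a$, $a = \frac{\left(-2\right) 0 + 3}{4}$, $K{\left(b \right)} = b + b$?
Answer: $\frac{104249}{16} + \frac{323 i \sqrt{5}}{2} \approx 6515.6 + 361.13 i$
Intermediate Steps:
$K{\left(b \right)} = 2 b$
$a = \frac{3}{4}$ ($a = \left(0 + 3\right) \frac{1}{4} = 3 \cdot \frac{1}{4} = \frac{3}{4} \approx 0.75$)
$S{\left(G \right)} = \frac{3}{4} + G + \sqrt{3 + G}$ ($S{\left(G \right)} = \left(G + \sqrt{G + 3}\right) + \frac{3}{4} = \left(G + \sqrt{3 + G}\right) + \frac{3}{4} = \frac{3}{4} + G + \sqrt{3 + G}$)
$\left(88 + S{\left(K{\left(-4 \right)} \right)}\right)^{2} = \left(88 + \left(\frac{3}{4} + 2 \left(-4\right) + \sqrt{3 + 2 \left(-4\right)}\right)\right)^{2} = \left(88 + \left(\frac{3}{4} - 8 + \sqrt{3 - 8}\right)\right)^{2} = \left(88 + \left(\frac{3}{4} - 8 + \sqrt{-5}\right)\right)^{2} = \left(88 + \left(\frac{3}{4} - 8 + i \sqrt{5}\right)\right)^{2} = \left(88 - \left(\frac{29}{4} - i \sqrt{5}\right)\right)^{2} = \left(\frac{323}{4} + i \sqrt{5}\right)^{2}$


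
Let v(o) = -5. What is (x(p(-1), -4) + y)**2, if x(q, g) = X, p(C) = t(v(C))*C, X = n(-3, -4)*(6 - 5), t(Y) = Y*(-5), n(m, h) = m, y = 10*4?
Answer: 1369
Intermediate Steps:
y = 40
t(Y) = -5*Y
X = -3 (X = -3*(6 - 5) = -3*1 = -3)
p(C) = 25*C (p(C) = (-5*(-5))*C = 25*C)
x(q, g) = -3
(x(p(-1), -4) + y)**2 = (-3 + 40)**2 = 37**2 = 1369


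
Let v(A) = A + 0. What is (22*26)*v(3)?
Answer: 1716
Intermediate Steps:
v(A) = A
(22*26)*v(3) = (22*26)*3 = 572*3 = 1716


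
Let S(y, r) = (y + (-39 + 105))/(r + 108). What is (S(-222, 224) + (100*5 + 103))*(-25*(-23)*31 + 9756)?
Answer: 1379325810/83 ≈ 1.6618e+7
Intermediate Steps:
S(y, r) = (66 + y)/(108 + r) (S(y, r) = (y + 66)/(108 + r) = (66 + y)/(108 + r))
(S(-222, 224) + (100*5 + 103))*(-25*(-23)*31 + 9756) = ((66 - 222)/(108 + 224) + (100*5 + 103))*(-25*(-23)*31 + 9756) = (-156/332 + (500 + 103))*(575*31 + 9756) = ((1/332)*(-156) + 603)*(17825 + 9756) = (-39/83 + 603)*27581 = (50010/83)*27581 = 1379325810/83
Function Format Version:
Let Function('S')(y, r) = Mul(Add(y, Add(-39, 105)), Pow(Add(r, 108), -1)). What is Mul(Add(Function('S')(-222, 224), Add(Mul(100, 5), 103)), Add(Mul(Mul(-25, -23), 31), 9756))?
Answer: Rational(1379325810, 83) ≈ 1.6618e+7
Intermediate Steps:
Function('S')(y, r) = Mul(Pow(Add(108, r), -1), Add(66, y)) (Function('S')(y, r) = Mul(Add(y, 66), Pow(Add(108, r), -1)) = Mul(Add(66, y), Pow(Add(108, r), -1)) = Mul(Pow(Add(108, r), -1), Add(66, y)))
Mul(Add(Function('S')(-222, 224), Add(Mul(100, 5), 103)), Add(Mul(Mul(-25, -23), 31), 9756)) = Mul(Add(Mul(Pow(Add(108, 224), -1), Add(66, -222)), Add(Mul(100, 5), 103)), Add(Mul(Mul(-25, -23), 31), 9756)) = Mul(Add(Mul(Pow(332, -1), -156), Add(500, 103)), Add(Mul(575, 31), 9756)) = Mul(Add(Mul(Rational(1, 332), -156), 603), Add(17825, 9756)) = Mul(Add(Rational(-39, 83), 603), 27581) = Mul(Rational(50010, 83), 27581) = Rational(1379325810, 83)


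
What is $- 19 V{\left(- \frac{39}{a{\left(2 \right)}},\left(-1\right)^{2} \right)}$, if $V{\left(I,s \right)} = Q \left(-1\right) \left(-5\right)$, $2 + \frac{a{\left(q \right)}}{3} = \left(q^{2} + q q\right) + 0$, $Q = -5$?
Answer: $475$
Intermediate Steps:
$a{\left(q \right)} = -6 + 6 q^{2}$ ($a{\left(q \right)} = -6 + 3 \left(\left(q^{2} + q q\right) + 0\right) = -6 + 3 \left(\left(q^{2} + q^{2}\right) + 0\right) = -6 + 3 \left(2 q^{2} + 0\right) = -6 + 3 \cdot 2 q^{2} = -6 + 6 q^{2}$)
$V{\left(I,s \right)} = -25$ ($V{\left(I,s \right)} = \left(-5\right) \left(-1\right) \left(-5\right) = 5 \left(-5\right) = -25$)
$- 19 V{\left(- \frac{39}{a{\left(2 \right)}},\left(-1\right)^{2} \right)} = \left(-19\right) \left(-25\right) = 475$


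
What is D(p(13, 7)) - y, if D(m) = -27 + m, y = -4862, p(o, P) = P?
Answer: 4842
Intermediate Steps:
D(p(13, 7)) - y = (-27 + 7) - 1*(-4862) = -20 + 4862 = 4842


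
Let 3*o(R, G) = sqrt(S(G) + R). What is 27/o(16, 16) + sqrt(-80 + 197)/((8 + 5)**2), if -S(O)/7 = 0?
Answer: 81/4 + 3*sqrt(13)/169 ≈ 20.314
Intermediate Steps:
S(O) = 0 (S(O) = -7*0 = 0)
o(R, G) = sqrt(R)/3 (o(R, G) = sqrt(0 + R)/3 = sqrt(R)/3)
27/o(16, 16) + sqrt(-80 + 197)/((8 + 5)**2) = 27/((sqrt(16)/3)) + sqrt(-80 + 197)/((8 + 5)**2) = 27/(((1/3)*4)) + sqrt(117)/(13**2) = 27/(4/3) + (3*sqrt(13))/169 = 27*(3/4) + (3*sqrt(13))*(1/169) = 81/4 + 3*sqrt(13)/169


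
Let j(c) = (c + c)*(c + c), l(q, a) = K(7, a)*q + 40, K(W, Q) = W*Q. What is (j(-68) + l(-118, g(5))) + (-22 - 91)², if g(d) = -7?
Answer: 37087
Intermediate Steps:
K(W, Q) = Q*W
l(q, a) = 40 + 7*a*q (l(q, a) = (a*7)*q + 40 = (7*a)*q + 40 = 7*a*q + 40 = 40 + 7*a*q)
j(c) = 4*c² (j(c) = (2*c)*(2*c) = 4*c²)
(j(-68) + l(-118, g(5))) + (-22 - 91)² = (4*(-68)² + (40 + 7*(-7)*(-118))) + (-22 - 91)² = (4*4624 + (40 + 5782)) + (-113)² = (18496 + 5822) + 12769 = 24318 + 12769 = 37087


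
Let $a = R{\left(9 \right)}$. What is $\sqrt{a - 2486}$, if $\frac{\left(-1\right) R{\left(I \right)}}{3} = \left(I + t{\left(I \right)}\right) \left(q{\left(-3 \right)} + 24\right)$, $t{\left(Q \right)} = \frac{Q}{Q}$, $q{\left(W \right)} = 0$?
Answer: $i \sqrt{3206} \approx 56.622 i$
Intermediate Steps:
$t{\left(Q \right)} = 1$
$R{\left(I \right)} = -72 - 72 I$ ($R{\left(I \right)} = - 3 \left(I + 1\right) \left(0 + 24\right) = - 3 \left(1 + I\right) 24 = - 3 \left(24 + 24 I\right) = -72 - 72 I$)
$a = -720$ ($a = -72 - 648 = -720$)
$\sqrt{a - 2486} = \sqrt{-720 - 2486} = \sqrt{-3206} = i \sqrt{3206}$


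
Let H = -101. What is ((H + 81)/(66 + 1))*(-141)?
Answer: 2820/67 ≈ 42.090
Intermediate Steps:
((H + 81)/(66 + 1))*(-141) = ((-101 + 81)/(66 + 1))*(-141) = -20/67*(-141) = 2820/67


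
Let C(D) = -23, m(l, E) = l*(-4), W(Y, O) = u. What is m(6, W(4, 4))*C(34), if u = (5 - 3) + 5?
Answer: 552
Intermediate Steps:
u = 7 (u = 2 + 5 = 7)
W(Y, O) = 7
m(l, E) = -4*l
m(6, W(4, 4))*C(34) = -4*6*(-23) = -24*(-23) = 552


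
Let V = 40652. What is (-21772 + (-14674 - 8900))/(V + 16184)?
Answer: -22673/28418 ≈ -0.79784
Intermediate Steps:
(-21772 + (-14674 - 8900))/(V + 16184) = (-21772 + (-14674 - 8900))/(40652 + 16184) = (-21772 - 23574)/56836 = -45346*1/56836 = -22673/28418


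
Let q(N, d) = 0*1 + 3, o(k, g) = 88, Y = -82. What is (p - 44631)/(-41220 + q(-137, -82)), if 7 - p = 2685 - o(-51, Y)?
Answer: 47221/41217 ≈ 1.1457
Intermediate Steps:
q(N, d) = 3 (q(N, d) = 0 + 3 = 3)
p = -2590 (p = 7 - (2685 - 1*88) = 7 - (2685 - 88) = 7 - 1*2597 = 7 - 2597 = -2590)
(p - 44631)/(-41220 + q(-137, -82)) = (-2590 - 44631)/(-41220 + 3) = -47221/(-41217) = -47221*(-1/41217) = 47221/41217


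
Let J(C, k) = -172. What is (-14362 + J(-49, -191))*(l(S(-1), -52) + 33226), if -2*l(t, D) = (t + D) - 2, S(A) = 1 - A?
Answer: -483284568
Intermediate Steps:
l(t, D) = 1 - D/2 - t/2 (l(t, D) = -((t + D) - 2)/2 = -((D + t) - 2)/2 = -(-2 + D + t)/2 = 1 - D/2 - t/2)
(-14362 + J(-49, -191))*(l(S(-1), -52) + 33226) = (-14362 - 172)*((1 - ½*(-52) - (1 - 1*(-1))/2) + 33226) = -14534*((1 + 26 - (1 + 1)/2) + 33226) = -14534*((1 + 26 - ½*2) + 33226) = -14534*((1 + 26 - 1) + 33226) = -14534*(26 + 33226) = -14534*33252 = -483284568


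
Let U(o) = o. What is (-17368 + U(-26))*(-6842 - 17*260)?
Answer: 195891228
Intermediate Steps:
(-17368 + U(-26))*(-6842 - 17*260) = (-17368 - 26)*(-6842 - 17*260) = -17394*(-6842 - 4420) = -17394*(-11262) = 195891228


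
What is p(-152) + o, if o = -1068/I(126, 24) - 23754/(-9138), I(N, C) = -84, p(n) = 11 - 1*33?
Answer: -71282/10661 ≈ -6.6862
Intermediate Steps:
p(n) = -22 (p(n) = 11 - 33 = -22)
o = 163260/10661 (o = -1068/(-84) - 23754/(-9138) = -1068*(-1/84) - 23754*(-1/9138) = 89/7 + 3959/1523 = 163260/10661 ≈ 15.314)
p(-152) + o = -22 + 163260/10661 = -71282/10661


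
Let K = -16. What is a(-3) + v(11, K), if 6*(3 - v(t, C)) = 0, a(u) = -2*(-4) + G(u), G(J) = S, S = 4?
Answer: 15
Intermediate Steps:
G(J) = 4
a(u) = 12 (a(u) = -2*(-4) + 4 = 8 + 4 = 12)
v(t, C) = 3 (v(t, C) = 3 - ⅙*0 = 3 + 0 = 3)
a(-3) + v(11, K) = 12 + 3 = 15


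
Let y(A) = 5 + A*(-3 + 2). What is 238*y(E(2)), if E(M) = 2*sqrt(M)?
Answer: 1190 - 476*sqrt(2) ≈ 516.83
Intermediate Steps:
y(A) = 5 - A (y(A) = 5 + A*(-1) = 5 - A)
238*y(E(2)) = 238*(5 - 2*sqrt(2)) = 1190 - 476*sqrt(2)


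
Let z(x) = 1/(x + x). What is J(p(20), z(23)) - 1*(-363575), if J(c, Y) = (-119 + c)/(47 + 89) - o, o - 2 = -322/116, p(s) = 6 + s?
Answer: 1433940163/3944 ≈ 3.6358e+5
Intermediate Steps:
z(x) = 1/(2*x)
o = -45/58 (o = 2 - 322/116 = 2 - 322*1/116 = 2 - 161/58 = -45/58 ≈ -0.77586)
J(c, Y) = -23/232 + c/136 (J(c, Y) = (-119 + c)/(47 + 89) - 1*(-45/58) = (-119 + c)/136 + 45/58 = (-119 + c)*(1/136) + 45/58 = (-7/8 + c/136) + 45/58 = -23/232 + c/136)
J(p(20), z(23)) - 1*(-363575) = (-23/232 + (6 + 20)/136) - 1*(-363575) = (-23/232 + (1/136)*26) + 363575 = (-23/232 + 13/68) + 363575 = 363/3944 + 363575 = 1433940163/3944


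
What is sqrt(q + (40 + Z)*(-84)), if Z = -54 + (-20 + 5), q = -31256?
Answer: 2*I*sqrt(7205) ≈ 169.76*I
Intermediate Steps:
Z = -69 (Z = -54 - 15 = -69)
sqrt(q + (40 + Z)*(-84)) = sqrt(-31256 + (40 - 69)*(-84)) = sqrt(-31256 - 29*(-84)) = sqrt(-31256 + 2436) = sqrt(-28820) = 2*I*sqrt(7205)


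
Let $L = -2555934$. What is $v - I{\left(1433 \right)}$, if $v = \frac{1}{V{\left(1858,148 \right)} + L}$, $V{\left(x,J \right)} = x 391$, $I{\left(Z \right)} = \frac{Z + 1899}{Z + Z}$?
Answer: $- \frac{3047875129}{2621610448} \approx -1.1626$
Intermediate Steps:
$I{\left(Z \right)} = \frac{1899 + Z}{2 Z}$
$V{\left(x,J \right)} = 391 x$
$v = - \frac{1}{1829456}$ ($v = \frac{1}{391 \cdot 1858 - 2555934} = \frac{1}{726478 - 2555934} = \frac{1}{-1829456} = - \frac{1}{1829456} \approx -5.4661 \cdot 10^{-7}$)
$v - I{\left(1433 \right)} = - \frac{1}{1829456} - \frac{1899 + 1433}{2 \cdot 1433} = - \frac{1}{1829456} - \frac{1}{2} \cdot \frac{1}{1433} \cdot 3332 = - \frac{1}{1829456} - \frac{1666}{1433} = - \frac{3047875129}{2621610448}$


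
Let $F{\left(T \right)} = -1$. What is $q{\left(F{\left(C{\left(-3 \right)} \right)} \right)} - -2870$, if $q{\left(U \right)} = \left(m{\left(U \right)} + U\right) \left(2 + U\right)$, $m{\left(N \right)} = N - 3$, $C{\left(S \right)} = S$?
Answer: $2865$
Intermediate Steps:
$m{\left(N \right)} = -3 + N$ ($m{\left(N \right)} = N - 3 = -3 + N$)
$q{\left(U \right)} = \left(-3 + 2 U\right) \left(2 + U\right)$ ($q{\left(U \right)} = \left(\left(-3 + U\right) + U\right) \left(2 + U\right) = \left(-3 + 2 U\right) \left(2 + U\right)$)
$q{\left(F{\left(C{\left(-3 \right)} \right)} \right)} - -2870 = \left(-6 - 1 + 2 \left(-1\right)^{2}\right) - -2870 = \left(-6 - 1 + 2 \cdot 1\right) + 2870 = \left(-6 - 1 + 2\right) + 2870 = -5 + 2870 = 2865$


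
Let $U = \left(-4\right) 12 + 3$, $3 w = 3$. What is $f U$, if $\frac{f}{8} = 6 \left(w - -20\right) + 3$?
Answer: $-46440$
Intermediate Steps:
$w = 1$ ($w = \frac{1}{3} \cdot 3 = 1$)
$U = -45$ ($U = -48 + 3 = -45$)
$f = 1032$ ($f = 8 \left(6 \left(1 - -20\right) + 3\right) = 8 \left(6 \left(1 + 20\right) + 3\right) = 8 \left(6 \cdot 21 + 3\right) = 8 \left(126 + 3\right) = 8 \cdot 129 = 1032$)
$f U = 1032 \left(-45\right) = -46440$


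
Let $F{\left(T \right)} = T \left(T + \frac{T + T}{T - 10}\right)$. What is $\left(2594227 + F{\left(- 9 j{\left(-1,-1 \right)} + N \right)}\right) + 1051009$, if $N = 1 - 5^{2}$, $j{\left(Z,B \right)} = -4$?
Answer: $3645524$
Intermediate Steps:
$N = -24$ ($N = 1 - 25 = -24$)
$F{\left(T \right)} = T \left(T + \frac{2 T}{-10 + T}\right)$
$\left(2594227 + F{\left(- 9 j{\left(-1,-1 \right)} + N \right)}\right) + 1051009 = \left(2594227 + \frac{\left(\left(-9\right) \left(-4\right) - 24\right)^{2} \left(-8 - -12\right)}{-10 - -12}\right) + 1051009 = \left(2594227 + \frac{\left(36 - 24\right)^{2} \left(-8 + \left(36 - 24\right)\right)}{-10 + \left(36 - 24\right)}\right) + 1051009 = \left(2594227 + \frac{12^{2} \left(-8 + 12\right)}{-10 + 12}\right) + 1051009 = \left(2594227 + 144 \cdot \frac{1}{2} \cdot 4\right) + 1051009 = \left(2594227 + 288\right) + 1051009 = 2594515 + 1051009 = 3645524$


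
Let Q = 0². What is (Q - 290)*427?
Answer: -123830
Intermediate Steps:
Q = 0
(Q - 290)*427 = (0 - 290)*427 = -290*427 = -123830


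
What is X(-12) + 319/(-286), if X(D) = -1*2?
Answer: -81/26 ≈ -3.1154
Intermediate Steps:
X(D) = -2
X(-12) + 319/(-286) = -2 + 319/(-286) = -2 + 319*(-1/286) = -2 - 29/26 = -81/26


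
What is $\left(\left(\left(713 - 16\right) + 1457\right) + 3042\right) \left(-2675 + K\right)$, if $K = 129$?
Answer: $-13229016$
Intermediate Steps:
$\left(\left(\left(713 - 16\right) + 1457\right) + 3042\right) \left(-2675 + K\right) = \left(\left(\left(713 - 16\right) + 1457\right) + 3042\right) \left(-2675 + 129\right) = \left(\left(697 + 1457\right) + 3042\right) \left(-2546\right) = \left(2154 + 3042\right) \left(-2546\right) = 5196 \left(-2546\right) = -13229016$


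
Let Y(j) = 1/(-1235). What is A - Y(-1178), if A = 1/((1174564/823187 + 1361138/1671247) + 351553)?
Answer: 485350752589897046/597309852978653684285 ≈ 0.00081256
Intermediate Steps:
A = 1375748804189/483651702816723631 (A = 1/((1174564*(1/823187) + 1361138*(1/1671247)) + 351553) = 1/((1174564/823187 + 1361138/1671247) + 351553) = 1/(3083457668114/1375748804189 + 351553) = 1/(483651702816723631/1375748804189) = 1375748804189/483651702816723631 ≈ 2.8445e-6)
Y(j) = -1/1235
A - Y(-1178) = 1375748804189/483651702816723631 - 1*(-1/1235) = 1375748804189/483651702816723631 + 1/1235 = 485350752589897046/597309852978653684285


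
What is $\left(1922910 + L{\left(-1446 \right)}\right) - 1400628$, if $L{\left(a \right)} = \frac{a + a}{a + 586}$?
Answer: $\frac{112291353}{215} \approx 5.2229 \cdot 10^{5}$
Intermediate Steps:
$L{\left(a \right)} = \frac{2 a}{586 + a}$
$\left(1922910 + L{\left(-1446 \right)}\right) - 1400628 = \left(1922910 + 2 \left(-1446\right) \frac{1}{586 - 1446}\right) - 1400628 = \left(1922910 + 2 \left(-1446\right) \frac{1}{-860}\right) - 1400628 = \left(1922910 + 2 \left(-1446\right) \left(- \frac{1}{860}\right)\right) - 1400628 = \left(1922910 + \frac{723}{215}\right) - 1400628 = \frac{413426373}{215} - 1400628 = \frac{112291353}{215}$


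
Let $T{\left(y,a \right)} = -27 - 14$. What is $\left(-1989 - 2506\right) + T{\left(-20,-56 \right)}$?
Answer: $-4536$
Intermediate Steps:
$T{\left(y,a \right)} = -41$ ($T{\left(y,a \right)} = -27 - 14 = -41$)
$\left(-1989 - 2506\right) + T{\left(-20,-56 \right)} = \left(-1989 - 2506\right) - 41 = -4495 - 41 = -4536$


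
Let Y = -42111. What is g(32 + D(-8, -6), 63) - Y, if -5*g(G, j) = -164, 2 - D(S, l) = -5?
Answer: 210719/5 ≈ 42144.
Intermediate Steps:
D(S, l) = 7 (D(S, l) = 2 - 1*(-5) = 2 + 5 = 7)
g(G, j) = 164/5 (g(G, j) = -1/5*(-164) = 164/5)
g(32 + D(-8, -6), 63) - Y = 164/5 - 1*(-42111) = 164/5 + 42111 = 210719/5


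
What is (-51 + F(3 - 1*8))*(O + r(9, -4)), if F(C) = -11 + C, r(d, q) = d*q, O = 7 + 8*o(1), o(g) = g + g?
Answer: 871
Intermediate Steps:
o(g) = 2*g
O = 23 (O = 7 + 8*(2*1) = 7 + 8*2 = 7 + 16 = 23)
(-51 + F(3 - 1*8))*(O + r(9, -4)) = (-51 + (-11 + (3 - 1*8)))*(23 + 9*(-4)) = (-51 + (-11 + (3 - 8)))*(23 - 36) = (-51 + (-11 - 5))*(-13) = (-51 - 16)*(-13) = -67*(-13) = 871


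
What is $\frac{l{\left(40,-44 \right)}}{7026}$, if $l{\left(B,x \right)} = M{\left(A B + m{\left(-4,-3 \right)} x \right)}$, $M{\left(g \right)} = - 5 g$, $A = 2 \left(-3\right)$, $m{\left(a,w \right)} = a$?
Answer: $\frac{160}{3513} \approx 0.045545$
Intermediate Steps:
$A = -6$
$l{\left(B,x \right)} = 20 x + 30 B$ ($l{\left(B,x \right)} = - 5 \left(- 6 B - 4 x\right) = 20 x + 30 B$)
$\frac{l{\left(40,-44 \right)}}{7026} = \frac{20 \left(-44\right) + 30 \cdot 40}{7026} = \left(-880 + 1200\right) \frac{1}{7026} = 320 \cdot \frac{1}{7026} = \frac{160}{3513}$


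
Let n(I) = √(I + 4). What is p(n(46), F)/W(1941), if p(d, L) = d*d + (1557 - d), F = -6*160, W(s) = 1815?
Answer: 1607/1815 - √2/363 ≈ 0.88150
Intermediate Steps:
F = -960
n(I) = √(4 + I)
p(d, L) = 1557 + d² - d (p(d, L) = d² + (1557 - d) = 1557 + d² - d)
p(n(46), F)/W(1941) = (1557 + (√(4 + 46))² - √(4 + 46))/1815 = (1557 + (√50)² - √50)*(1/1815) = (1557 + (5*√2)² - 5*√2)*(1/1815) = (1557 + 50 - 5*√2)*(1/1815) = (1607 - 5*√2)*(1/1815) = 1607/1815 - √2/363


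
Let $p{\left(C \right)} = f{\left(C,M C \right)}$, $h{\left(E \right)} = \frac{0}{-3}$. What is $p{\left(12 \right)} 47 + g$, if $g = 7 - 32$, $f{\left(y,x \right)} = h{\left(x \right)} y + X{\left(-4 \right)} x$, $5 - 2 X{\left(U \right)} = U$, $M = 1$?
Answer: $2513$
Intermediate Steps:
$h{\left(E \right)} = 0$ ($h{\left(E \right)} = 0 \left(- \frac{1}{3}\right) = 0$)
$X{\left(U \right)} = \frac{5}{2} - \frac{U}{2}$
$f{\left(y,x \right)} = \frac{9 x}{2}$ ($f{\left(y,x \right)} = 0 y + \left(\frac{5}{2} - -2\right) x = 0 + \left(\frac{5}{2} + 2\right) x = 0 + \frac{9 x}{2} = \frac{9 x}{2}$)
$p{\left(C \right)} = \frac{9 C}{2}$ ($p{\left(C \right)} = \frac{9 \cdot 1 C}{2} = \frac{9 C}{2}$)
$g = -25$
$p{\left(12 \right)} 47 + g = \frac{9}{2} \cdot 12 \cdot 47 - 25 = 54 \cdot 47 - 25 = 2538 - 25 = 2513$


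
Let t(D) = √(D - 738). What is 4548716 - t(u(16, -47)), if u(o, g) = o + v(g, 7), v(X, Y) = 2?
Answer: 4548716 - 12*I*√5 ≈ 4.5487e+6 - 26.833*I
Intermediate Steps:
u(o, g) = 2 + o (u(o, g) = o + 2 = 2 + o)
t(D) = √(-738 + D)
4548716 - t(u(16, -47)) = 4548716 - √(-738 + (2 + 16)) = 4548716 - √(-738 + 18) = 4548716 - √(-720) = 4548716 - 12*I*√5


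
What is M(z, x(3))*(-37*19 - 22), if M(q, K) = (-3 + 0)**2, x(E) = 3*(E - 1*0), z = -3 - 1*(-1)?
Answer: -6525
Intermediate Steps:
z = -2 (z = -3 + 1 = -2)
x(E) = 3*E (x(E) = 3*(E + 0) = 3*E)
M(q, K) = 9 (M(q, K) = (-3)**2 = 9)
M(z, x(3))*(-37*19 - 22) = 9*(-37*19 - 22) = 9*(-703 - 22) = 9*(-725) = -6525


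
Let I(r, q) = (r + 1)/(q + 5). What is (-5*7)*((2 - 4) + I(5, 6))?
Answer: 560/11 ≈ 50.909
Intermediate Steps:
I(r, q) = (1 + r)/(5 + q)
(-5*7)*((2 - 4) + I(5, 6)) = (-5*7)*((2 - 4) + (1 + 5)/(5 + 6)) = -35*(-2 + 6/11) = -35*(-16/11) = 560/11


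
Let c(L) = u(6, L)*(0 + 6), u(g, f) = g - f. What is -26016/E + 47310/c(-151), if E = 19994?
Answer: 76784089/1569529 ≈ 48.922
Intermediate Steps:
c(L) = 36 - 6*L (c(L) = (6 - L)*(0 + 6) = (6 - L)*6 = 36 - 6*L)
-26016/E + 47310/c(-151) = -26016/19994 + 47310/(36 - 6*(-151)) = -26016*1/19994 + 47310/(36 + 906) = -13008/9997 + 47310/942 = -13008/9997 + 47310*(1/942) = -13008/9997 + 7885/157 = 76784089/1569529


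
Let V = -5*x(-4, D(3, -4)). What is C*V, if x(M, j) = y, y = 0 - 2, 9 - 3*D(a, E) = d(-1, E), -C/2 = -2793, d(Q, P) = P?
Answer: 55860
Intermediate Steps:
C = 5586 (C = -2*(-2793) = 5586)
D(a, E) = 3 - E/3
y = -2
x(M, j) = -2
V = 10 (V = -5*(-2) = 10)
C*V = 5586*10 = 55860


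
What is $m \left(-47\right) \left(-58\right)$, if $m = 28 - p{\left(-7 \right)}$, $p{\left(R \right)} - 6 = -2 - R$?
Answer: $46342$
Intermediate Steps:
$p{\left(R \right)} = 4 - R$ ($p{\left(R \right)} = 6 - \left(2 + R\right) = 4 - R$)
$m = 17$ ($m = 28 - \left(4 - -7\right) = 28 - \left(4 + 7\right) = 28 - 11 = 17$)
$m \left(-47\right) \left(-58\right) = 17 \left(-47\right) \left(-58\right) = \left(-799\right) \left(-58\right) = 46342$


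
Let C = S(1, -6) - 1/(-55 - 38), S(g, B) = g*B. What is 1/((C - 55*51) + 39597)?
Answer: 93/3421099 ≈ 2.7184e-5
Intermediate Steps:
S(g, B) = B*g
C = -557/93 (C = -6*1 - 1/(-55 - 38) = -6 - 1/(-93) = -6 - 1*(-1/93) = -6 + 1/93 = -557/93 ≈ -5.9893)
1/((C - 55*51) + 39597) = 1/((-557/93 - 55*51) + 39597) = 1/((-557/93 - 2805) + 39597) = 1/(-261422/93 + 39597) = 1/(3421099/93) = 93/3421099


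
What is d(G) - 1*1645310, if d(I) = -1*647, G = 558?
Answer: -1645957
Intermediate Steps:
d(I) = -647
d(G) - 1*1645310 = -647 - 1*1645310 = -647 - 1645310 = -1645957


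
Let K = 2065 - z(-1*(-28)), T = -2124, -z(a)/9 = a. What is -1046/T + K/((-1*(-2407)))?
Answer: 3719515/2556234 ≈ 1.4551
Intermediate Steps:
z(a) = -9*a
K = 2317 (K = 2065 - (-9)*(-1*(-28)) = 2065 - (-9)*28 = 2065 - 1*(-252) = 2065 + 252 = 2317)
-1046/T + K/((-1*(-2407))) = -1046/(-2124) + 2317/((-1*(-2407))) = -1046*(-1/2124) + 2317/2407 = 523/1062 + 2317*(1/2407) = 523/1062 + 2317/2407 = 3719515/2556234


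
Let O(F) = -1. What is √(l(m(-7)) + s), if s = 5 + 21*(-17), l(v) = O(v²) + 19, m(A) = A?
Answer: I*√334 ≈ 18.276*I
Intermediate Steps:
l(v) = 18 (l(v) = -1 + 19 = 18)
s = -352 (s = 5 - 357 = -352)
√(l(m(-7)) + s) = √(18 - 352) = √(-334) = I*√334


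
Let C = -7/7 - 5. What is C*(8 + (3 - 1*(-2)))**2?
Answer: -1014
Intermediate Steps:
C = -6 (C = (1/7)*(-7) - 5 = -1 - 5 = -6)
C*(8 + (3 - 1*(-2)))**2 = -6*(8 + (3 - 1*(-2)))**2 = -6*(8 + (3 + 2))**2 = -6*(8 + 5)**2 = -6*13**2 = -6*169 = -1014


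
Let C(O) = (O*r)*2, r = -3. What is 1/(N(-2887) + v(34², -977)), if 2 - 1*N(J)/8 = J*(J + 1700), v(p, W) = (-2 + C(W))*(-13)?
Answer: -1/27491116 ≈ -3.6375e-8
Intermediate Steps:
C(O) = -6*O (C(O) = (O*(-3))*2 = -3*O*2 = -6*O)
v(p, W) = 26 + 78*W (v(p, W) = (-2 - 6*W)*(-13) = 26 + 78*W)
N(J) = 16 - 8*J*(1700 + J) (N(J) = 16 - 8*J*(J + 1700) = 16 - 8*J*(1700 + J))
1/(N(-2887) + v(34², -977)) = 1/((16 - 13600*(-2887) - 8*(-2887)²) + (26 + 78*(-977))) = 1/((16 + 39263200 - 8*8334769) + (26 - 76206)) = 1/((16 + 39263200 - 66678152) - 76180) = 1/(-27414936 - 76180) = 1/(-27491116) = -1/27491116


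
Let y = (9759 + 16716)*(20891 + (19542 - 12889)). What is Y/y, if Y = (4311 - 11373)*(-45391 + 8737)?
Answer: 1960989/5524450 ≈ 0.35497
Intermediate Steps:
Y = 258850548 (Y = -7062*(-36654) = 258850548)
y = 729227400 (y = 26475*(20891 + 6653) = 26475*27544 = 729227400)
Y/y = 258850548/729227400 = 258850548*(1/729227400) = 1960989/5524450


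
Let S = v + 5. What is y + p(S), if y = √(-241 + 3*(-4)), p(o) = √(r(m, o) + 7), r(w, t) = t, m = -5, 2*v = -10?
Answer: √7 + I*√253 ≈ 2.6458 + 15.906*I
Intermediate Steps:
v = -5 (v = (½)*(-10) = -5)
S = 0 (S = -5 + 5 = 0)
p(o) = √(7 + o) (p(o) = √(o + 7) = √(7 + o))
y = I*√253 (y = √(-241 - 12) = √(-253) = I*√253 ≈ 15.906*I)
y + p(S) = I*√253 + √(7 + 0) = I*√253 + √7 = √7 + I*√253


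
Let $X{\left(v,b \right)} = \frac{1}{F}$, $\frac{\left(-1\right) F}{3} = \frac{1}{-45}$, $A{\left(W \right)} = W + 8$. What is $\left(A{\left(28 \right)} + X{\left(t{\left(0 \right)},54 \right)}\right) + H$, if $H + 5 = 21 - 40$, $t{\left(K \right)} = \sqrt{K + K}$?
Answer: $27$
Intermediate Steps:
$A{\left(W \right)} = 8 + W$
$F = \frac{1}{15}$ ($F = - \frac{3}{-45} = \left(-3\right) \left(- \frac{1}{45}\right) = \frac{1}{15} \approx 0.066667$)
$t{\left(K \right)} = \sqrt{2} \sqrt{K}$ ($t{\left(K \right)} = \sqrt{2 K} = \sqrt{2} \sqrt{K}$)
$H = -24$ ($H = -5 + \left(21 - 40\right) = -5 - 19 = -24$)
$X{\left(v,b \right)} = 15$ ($X{\left(v,b \right)} = \frac{1}{\frac{1}{15}} = 15$)
$\left(A{\left(28 \right)} + X{\left(t{\left(0 \right)},54 \right)}\right) + H = \left(\left(8 + 28\right) + 15\right) - 24 = \left(36 + 15\right) - 24 = 51 - 24 = 27$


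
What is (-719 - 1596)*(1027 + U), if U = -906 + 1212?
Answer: -3085895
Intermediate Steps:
U = 306
(-719 - 1596)*(1027 + U) = (-719 - 1596)*(1027 + 306) = -2315*1333 = -3085895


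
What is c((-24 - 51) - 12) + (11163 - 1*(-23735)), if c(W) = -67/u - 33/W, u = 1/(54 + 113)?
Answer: 687572/29 ≈ 23709.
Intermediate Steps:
u = 1/167 ≈ 0.0059880
c(W) = -11189 - 33/W (c(W) = -67/1/167 - 33/W = -67*167 - 33/W = -11189 - 33/W)
c((-24 - 51) - 12) + (11163 - 1*(-23735)) = (-11189 - 33/((-24 - 51) - 12)) + (11163 - 1*(-23735)) = (-11189 - 33/(-75 - 12)) + (11163 + 23735) = (-11189 - 33/(-87)) + 34898 = (-11189 - 33*(-1/87)) + 34898 = (-11189 + 11/29) + 34898 = -324470/29 + 34898 = 687572/29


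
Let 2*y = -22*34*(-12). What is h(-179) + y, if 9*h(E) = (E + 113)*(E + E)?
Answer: 21340/3 ≈ 7113.3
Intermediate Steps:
y = 4488 (y = (-22*34*(-12))/2 = (-748*(-12))/2 = (1/2)*8976 = 4488)
h(E) = 2*E*(113 + E)/9 (h(E) = ((E + 113)*(E + E))/9 = ((113 + E)*(2*E))/9 = (2*E*(113 + E))/9 = 2*E*(113 + E)/9)
h(-179) + y = (2/9)*(-179)*(113 - 179) + 4488 = (2/9)*(-179)*(-66) + 4488 = 7876/3 + 4488 = 21340/3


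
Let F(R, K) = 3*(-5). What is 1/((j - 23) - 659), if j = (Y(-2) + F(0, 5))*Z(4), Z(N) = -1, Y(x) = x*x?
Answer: -1/671 ≈ -0.0014903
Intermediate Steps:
Y(x) = x**2
F(R, K) = -15
j = 11 (j = ((-2)**2 - 15)*(-1) = (4 - 15)*(-1) = -11*(-1) = 11)
1/((j - 23) - 659) = 1/((11 - 23) - 659) = 1/(-12 - 659) = 1/(-671) = -1/671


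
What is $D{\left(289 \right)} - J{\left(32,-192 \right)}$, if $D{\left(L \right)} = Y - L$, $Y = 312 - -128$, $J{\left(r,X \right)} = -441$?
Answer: $592$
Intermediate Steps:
$Y = 440$ ($Y = 312 + 128 = 440$)
$D{\left(L \right)} = 440 - L$
$D{\left(289 \right)} - J{\left(32,-192 \right)} = \left(440 - 289\right) - -441 = \left(440 - 289\right) + 441 = 151 + 441 = 592$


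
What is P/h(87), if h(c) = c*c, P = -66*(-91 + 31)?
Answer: 440/841 ≈ 0.52319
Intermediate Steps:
P = 3960 (P = -66*(-60) = 3960)
h(c) = c²
P/h(87) = 3960/(87²) = 3960/7569 = 3960*(1/7569) = 440/841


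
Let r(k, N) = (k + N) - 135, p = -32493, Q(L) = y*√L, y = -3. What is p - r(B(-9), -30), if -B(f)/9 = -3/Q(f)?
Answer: -32328 - 3*I ≈ -32328.0 - 3.0*I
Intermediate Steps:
Q(L) = -3*√L
B(f) = -9/√f (B(f) = -(-27)/((-3*√f)) = -(-27)*(-1/(3*√f)) = -9/√f)
r(k, N) = -135 + N + k (r(k, N) = (N + k) - 135 = -135 + N + k)
p - r(B(-9), -30) = -32493 - (-135 - 30 - (-3)*I) = -32493 - (-135 - 30 + 3*I) = -32493 - (-165 + 3*I) = -32493 + (165 - 3*I) = -32328 - 3*I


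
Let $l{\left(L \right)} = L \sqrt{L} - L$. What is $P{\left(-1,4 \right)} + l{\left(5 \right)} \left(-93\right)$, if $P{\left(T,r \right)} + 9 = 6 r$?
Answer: $480 - 465 \sqrt{5} \approx -559.77$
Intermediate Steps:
$l{\left(L \right)} = L^{\frac{3}{2}} - L$
$P{\left(T,r \right)} = -9 + 6 r$
$P{\left(-1,4 \right)} + l{\left(5 \right)} \left(-93\right) = \left(-9 + 6 \cdot 4\right) + \left(5^{\frac{3}{2}} - 5\right) \left(-93\right) = \left(-9 + 24\right) + \left(5 \sqrt{5} - 5\right) \left(-93\right) = 15 + \left(-5 + 5 \sqrt{5}\right) \left(-93\right) = 15 + \left(465 - 465 \sqrt{5}\right) = 480 - 465 \sqrt{5}$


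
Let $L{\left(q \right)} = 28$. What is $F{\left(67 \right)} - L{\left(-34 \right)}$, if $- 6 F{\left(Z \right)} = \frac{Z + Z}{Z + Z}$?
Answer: $- \frac{169}{6} \approx -28.167$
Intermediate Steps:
$F{\left(Z \right)} = - \frac{1}{6}$ ($F{\left(Z \right)} = - \frac{\left(Z + Z\right) \frac{1}{Z + Z}}{6} = - \frac{2 Z \frac{1}{2 Z}}{6} = \left(- \frac{1}{6}\right) 1 = - \frac{1}{6}$)
$F{\left(67 \right)} - L{\left(-34 \right)} = - \frac{1}{6} - 28 = - \frac{169}{6}$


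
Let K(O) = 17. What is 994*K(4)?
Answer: 16898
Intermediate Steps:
994*K(4) = 994*17 = 16898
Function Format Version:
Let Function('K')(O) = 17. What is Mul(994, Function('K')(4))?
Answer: 16898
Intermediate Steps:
Mul(994, Function('K')(4)) = Mul(994, 17) = 16898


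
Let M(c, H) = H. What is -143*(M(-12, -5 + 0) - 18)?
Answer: 3289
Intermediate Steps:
-143*(M(-12, -5 + 0) - 18) = -143*((-5 + 0) - 18) = -143*(-5 - 18) = -143*(-23) = 3289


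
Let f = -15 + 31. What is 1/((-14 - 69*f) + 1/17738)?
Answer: -17738/19831083 ≈ -0.00089445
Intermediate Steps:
f = 16
1/((-14 - 69*f) + 1/17738) = 1/((-14 - 69*16) + 1/17738) = 1/((-14 - 1104) + 1/17738) = 1/(-1118 + 1/17738) = 1/(-19831083/17738) = -17738/19831083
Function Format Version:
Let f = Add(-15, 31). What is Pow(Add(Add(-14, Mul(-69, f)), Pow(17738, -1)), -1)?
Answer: Rational(-17738, 19831083) ≈ -0.00089445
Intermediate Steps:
f = 16
Pow(Add(Add(-14, Mul(-69, f)), Pow(17738, -1)), -1) = Pow(Add(Add(-14, Mul(-69, 16)), Pow(17738, -1)), -1) = Pow(Add(Add(-14, -1104), Rational(1, 17738)), -1) = Pow(Add(-1118, Rational(1, 17738)), -1) = Pow(Rational(-19831083, 17738), -1) = Rational(-17738, 19831083)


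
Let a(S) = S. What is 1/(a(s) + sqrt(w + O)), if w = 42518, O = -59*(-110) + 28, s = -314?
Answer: -157/24780 - sqrt(12259)/24780 ≈ -0.010804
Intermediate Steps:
O = 6518 (O = 6490 + 28 = 6518)
1/(a(s) + sqrt(w + O)) = 1/(-314 + sqrt(42518 + 6518)) = 1/(-314 + sqrt(49036)) = 1/(-314 + 2*sqrt(12259))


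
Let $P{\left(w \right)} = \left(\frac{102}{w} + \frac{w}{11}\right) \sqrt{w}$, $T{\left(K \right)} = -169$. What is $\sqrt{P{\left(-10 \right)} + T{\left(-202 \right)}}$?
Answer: $\frac{\sqrt{-511225 - 33605 i \sqrt{10}}}{55} \approx 1.344 - 13.069 i$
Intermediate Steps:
$P{\left(w \right)} = \sqrt{w} \left(\frac{102}{w} + \frac{w}{11}\right)$ ($P{\left(w \right)} = \left(\frac{102}{w} + w \frac{1}{11}\right) \sqrt{w} = \left(\frac{102}{w} + \frac{w}{11}\right) \sqrt{w} = \sqrt{w} \left(\frac{102}{w} + \frac{w}{11}\right)$)
$\sqrt{P{\left(-10 \right)} + T{\left(-202 \right)}} = \sqrt{\frac{1122 + \left(-10\right)^{2}}{11 i \sqrt{10}} - 169} = \sqrt{\frac{- \frac{i \sqrt{10}}{10} \left(1122 + 100\right)}{11} - 169} = \sqrt{\frac{1}{11} \left(- \frac{i \sqrt{10}}{10}\right) 1222 - 169} = \sqrt{- \frac{611 i \sqrt{10}}{55} - 169} = \sqrt{-169 - \frac{611 i \sqrt{10}}{55}}$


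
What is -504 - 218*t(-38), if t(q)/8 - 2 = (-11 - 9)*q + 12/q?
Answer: -25248744/19 ≈ -1.3289e+6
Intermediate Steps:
t(q) = 16 - 160*q + 96/q (t(q) = 16 + 8*((-11 - 9)*q + 12/q) = 16 + 8*(-20*q + 12/q) = 16 + (-160*q + 96/q) = 16 - 160*q + 96/q)
-504 - 218*t(-38) = -504 - 218*(16 - 160*(-38) + 96/(-38)) = -504 - 218*(16 + 6080 + 96*(-1/38)) = -504 - 218*(16 + 6080 - 48/19) = -504 - 218*115776/19 = -504 - 25239168/19 = -25248744/19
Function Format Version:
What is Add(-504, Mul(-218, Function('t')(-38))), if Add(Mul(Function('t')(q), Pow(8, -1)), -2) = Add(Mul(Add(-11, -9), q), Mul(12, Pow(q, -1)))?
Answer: Rational(-25248744, 19) ≈ -1.3289e+6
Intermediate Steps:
Function('t')(q) = Add(16, Mul(-160, q), Mul(96, Pow(q, -1))) (Function('t')(q) = Add(16, Mul(8, Add(Mul(Add(-11, -9), q), Mul(12, Pow(q, -1))))) = Add(16, Mul(8, Add(Mul(-20, q), Mul(12, Pow(q, -1))))) = Add(16, Add(Mul(-160, q), Mul(96, Pow(q, -1)))) = Add(16, Mul(-160, q), Mul(96, Pow(q, -1))))
Add(-504, Mul(-218, Function('t')(-38))) = Add(-504, Mul(-218, Add(16, Mul(-160, -38), Mul(96, Pow(-38, -1))))) = Add(-504, Mul(-218, Add(16, 6080, Mul(96, Rational(-1, 38))))) = Add(-504, Mul(-218, Add(16, 6080, Rational(-48, 19)))) = Add(-504, Mul(-218, Rational(115776, 19))) = Add(-504, Rational(-25239168, 19)) = Rational(-25248744, 19)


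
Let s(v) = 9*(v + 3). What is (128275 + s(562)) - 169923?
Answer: -36563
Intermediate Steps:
s(v) = 27 + 9*v (s(v) = 9*(3 + v) = 27 + 9*v)
(128275 + s(562)) - 169923 = (128275 + (27 + 9*562)) - 169923 = (128275 + (27 + 5058)) - 169923 = (128275 + 5085) - 169923 = 133360 - 169923 = -36563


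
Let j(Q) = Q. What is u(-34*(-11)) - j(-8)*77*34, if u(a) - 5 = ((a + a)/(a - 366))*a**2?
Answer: 13099355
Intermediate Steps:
u(a) = 5 + 2*a**3/(-366 + a) (u(a) = 5 + ((a + a)/(a - 366))*a**2 = 5 + ((2*a)/(-366 + a))*a**2 = 5 + (2*a/(-366 + a))*a**2 = 5 + 2*a**3/(-366 + a))
u(-34*(-11)) - j(-8)*77*34 = (-1830 + 2*(-34*(-11))**3 + 5*(-34*(-11)))/(-366 - 34*(-11)) - (-8*77)*34 = (-1830 + 2*374**3 + 5*374)/(-366 + 374) - (-616)*34 = (-1830 + 2*52313624 + 1870)/8 - 1*(-20944) = (-1830 + 104627248 + 1870)/8 + 20944 = (1/8)*104627288 + 20944 = 13078411 + 20944 = 13099355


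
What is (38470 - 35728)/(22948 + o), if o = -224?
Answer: 1371/11362 ≈ 0.12067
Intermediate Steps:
(38470 - 35728)/(22948 + o) = (38470 - 35728)/(22948 - 224) = 2742/22724 = 2742*(1/22724) = 1371/11362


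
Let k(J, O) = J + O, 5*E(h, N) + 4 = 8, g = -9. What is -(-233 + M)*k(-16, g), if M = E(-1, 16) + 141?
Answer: -2280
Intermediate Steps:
E(h, N) = 4/5 (E(h, N) = -4/5 + (1/5)*8 = -4/5 + 8/5 = 4/5)
M = 709/5 (M = 4/5 + 141 = 709/5 ≈ 141.80)
-(-233 + M)*k(-16, g) = -(-233 + 709/5)*(-16 - 9) = -(-456)*(-25)/5 = -1*2280 = -2280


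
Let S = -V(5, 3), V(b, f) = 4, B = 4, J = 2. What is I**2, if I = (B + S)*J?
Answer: 0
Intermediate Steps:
S = -4 (S = -1*4 = -4)
I = 0 (I = (4 - 4)*2 = 0*2 = 0)
I**2 = 0**2 = 0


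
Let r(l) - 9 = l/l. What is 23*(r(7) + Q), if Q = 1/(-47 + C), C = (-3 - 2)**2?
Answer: 5037/22 ≈ 228.95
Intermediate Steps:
r(l) = 10 (r(l) = 9 + l/l = 9 + 1 = 10)
C = 25 (C = (-5)**2 = 25)
Q = -1/22 (Q = 1/(-47 + 25) = 1/(-22) = -1/22 ≈ -0.045455)
23*(r(7) + Q) = 23*(10 - 1/22) = 23*(219/22) = 5037/22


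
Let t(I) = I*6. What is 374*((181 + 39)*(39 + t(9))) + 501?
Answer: 7652541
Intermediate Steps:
t(I) = 6*I
374*((181 + 39)*(39 + t(9))) + 501 = 374*((181 + 39)*(39 + 6*9)) + 501 = 374*(220*(39 + 54)) + 501 = 374*(220*93) + 501 = 374*20460 + 501 = 7652040 + 501 = 7652541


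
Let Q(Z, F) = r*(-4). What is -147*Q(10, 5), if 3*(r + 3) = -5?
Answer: -2744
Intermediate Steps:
r = -14/3 (r = -3 + (⅓)*(-5) = -3 - 5/3 = -14/3 ≈ -4.6667)
Q(Z, F) = 56/3 (Q(Z, F) = -14/3*(-4) = 56/3)
-147*Q(10, 5) = -147*56/3 = -2744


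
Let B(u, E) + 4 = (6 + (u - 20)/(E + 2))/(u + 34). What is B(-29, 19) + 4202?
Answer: 62981/15 ≈ 4198.7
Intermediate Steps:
B(u, E) = -4 + (6 + (-20 + u)/(2 + E))/(34 + u) (B(u, E) = -4 + (6 + (u - 20)/(E + 2))/(u + 34) = -4 + (6 + (-20 + u)/(2 + E))/(34 + u))
B(-29, 19) + 4202 = (-280 - 130*19 - 7*(-29) - 4*19*(-29))/(68 + 2*(-29) + 34*19 + 19*(-29)) + 4202 = (-280 - 2470 + 203 + 2204)/(68 - 58 + 646 - 551) + 4202 = -343/105 + 4202 = (1/105)*(-343) + 4202 = -49/15 + 4202 = 62981/15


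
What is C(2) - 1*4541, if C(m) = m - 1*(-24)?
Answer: -4515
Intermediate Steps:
C(m) = 24 + m (C(m) = m + 24 = 24 + m)
C(2) - 1*4541 = (24 + 2) - 1*4541 = 26 - 4541 = -4515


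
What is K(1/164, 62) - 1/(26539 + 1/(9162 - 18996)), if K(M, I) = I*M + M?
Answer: 16440412299/42801462100 ≈ 0.38411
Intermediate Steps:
K(M, I) = M + I*M
K(1/164, 62) - 1/(26539 + 1/(9162 - 18996)) = (1 + 62)/164 - 1/(26539 + 1/(9162 - 18996)) = (1/164)*63 - 1/(26539 + 1/(-9834)) = 63/164 - 1/(26539 - 1/9834) = 63/164 - 1/260984525/9834 = 63/164 - 1*9834/260984525 = 63/164 - 9834/260984525 = 16440412299/42801462100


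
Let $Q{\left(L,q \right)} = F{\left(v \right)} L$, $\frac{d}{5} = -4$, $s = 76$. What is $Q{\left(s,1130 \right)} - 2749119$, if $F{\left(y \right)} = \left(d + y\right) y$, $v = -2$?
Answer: $-2745775$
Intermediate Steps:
$d = -20$ ($d = 5 \left(-4\right) = -20$)
$F{\left(y \right)} = y \left(-20 + y\right)$ ($F{\left(y \right)} = \left(-20 + y\right) y = y \left(-20 + y\right)$)
$Q{\left(L,q \right)} = 44 L$ ($Q{\left(L,q \right)} = - 2 \left(-20 - 2\right) L = \left(-2\right) \left(-22\right) L = 44 L$)
$Q{\left(s,1130 \right)} - 2749119 = 44 \cdot 76 - 2749119 = 3344 - 2749119 = -2745775$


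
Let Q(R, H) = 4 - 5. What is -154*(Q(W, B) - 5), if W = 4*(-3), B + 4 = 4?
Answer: 924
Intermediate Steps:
B = 0 (B = -4 + 4 = 0)
W = -12
Q(R, H) = -1
-154*(Q(W, B) - 5) = -154*(-1 - 5) = -154*(-6) = 924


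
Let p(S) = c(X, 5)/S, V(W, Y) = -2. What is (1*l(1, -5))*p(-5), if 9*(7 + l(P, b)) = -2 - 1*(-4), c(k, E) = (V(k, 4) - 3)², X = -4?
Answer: 305/9 ≈ 33.889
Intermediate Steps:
c(k, E) = 25 (c(k, E) = (-2 - 3)² = (-5)² = 25)
l(P, b) = -61/9 (l(P, b) = -7 + (-2 - 1*(-4))/9 = -7 + (-2 + 4)/9 = -7 + (⅑)*2 = -7 + 2/9 = -61/9)
p(S) = 25/S
(1*l(1, -5))*p(-5) = (1*(-61/9))*(25/(-5)) = -1525*(-1)/(9*5) = -61/9*(-5) = 305/9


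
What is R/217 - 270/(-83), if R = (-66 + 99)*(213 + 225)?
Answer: 1258272/18011 ≈ 69.861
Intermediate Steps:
R = 14454 (R = 33*438 = 14454)
R/217 - 270/(-83) = 14454/217 - 270/(-83) = 14454*(1/217) - 270*(-1/83) = 14454/217 + 270/83 = 1258272/18011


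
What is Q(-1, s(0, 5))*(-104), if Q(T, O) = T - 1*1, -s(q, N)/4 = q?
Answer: 208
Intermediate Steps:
s(q, N) = -4*q
Q(T, O) = -1 + T (Q(T, O) = T - 1 = -1 + T)
Q(-1, s(0, 5))*(-104) = (-1 - 1)*(-104) = -2*(-104) = 208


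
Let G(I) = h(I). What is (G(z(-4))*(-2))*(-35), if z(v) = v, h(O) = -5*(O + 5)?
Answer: -350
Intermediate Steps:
h(O) = -25 - 5*O (h(O) = -5*(5 + O) = -25 - 5*O)
G(I) = -25 - 5*I
(G(z(-4))*(-2))*(-35) = ((-25 - 5*(-4))*(-2))*(-35) = ((-25 + 20)*(-2))*(-35) = -5*(-2)*(-35) = 10*(-35) = -350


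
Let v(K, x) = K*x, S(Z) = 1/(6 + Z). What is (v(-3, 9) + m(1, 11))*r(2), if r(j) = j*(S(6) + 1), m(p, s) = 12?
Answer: -65/2 ≈ -32.500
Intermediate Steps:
r(j) = 13*j/12 (r(j) = j*(1/(6 + 6) + 1) = j*(1/12 + 1) = j*(13/12) = 13*j/12)
(v(-3, 9) + m(1, 11))*r(2) = (-3*9 + 12)*((13/12)*2) = (-27 + 12)*(13/6) = -15*13/6 = -65/2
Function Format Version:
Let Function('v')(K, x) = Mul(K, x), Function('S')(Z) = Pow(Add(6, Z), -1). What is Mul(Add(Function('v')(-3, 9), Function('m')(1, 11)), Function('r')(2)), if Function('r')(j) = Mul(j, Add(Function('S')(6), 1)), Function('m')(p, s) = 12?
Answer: Rational(-65, 2) ≈ -32.500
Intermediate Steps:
Function('r')(j) = Mul(Rational(13, 12), j) (Function('r')(j) = Mul(j, Add(Pow(Add(6, 6), -1), 1)) = Mul(j, Add(Pow(12, -1), 1)) = Mul(j, Add(Rational(1, 12), 1)) = Mul(j, Rational(13, 12)) = Mul(Rational(13, 12), j))
Mul(Add(Function('v')(-3, 9), Function('m')(1, 11)), Function('r')(2)) = Mul(Add(Mul(-3, 9), 12), Mul(Rational(13, 12), 2)) = Mul(Add(-27, 12), Rational(13, 6)) = Mul(-15, Rational(13, 6)) = Rational(-65, 2)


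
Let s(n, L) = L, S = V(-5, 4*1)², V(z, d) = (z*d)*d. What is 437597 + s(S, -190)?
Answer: 437407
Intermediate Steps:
V(z, d) = z*d² (V(z, d) = (d*z)*d = z*d²)
S = 6400 (S = (-5*(4*1)²)² = (-5*4²)² = (-5*16)² = (-80)² = 6400)
437597 + s(S, -190) = 437597 - 190 = 437407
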